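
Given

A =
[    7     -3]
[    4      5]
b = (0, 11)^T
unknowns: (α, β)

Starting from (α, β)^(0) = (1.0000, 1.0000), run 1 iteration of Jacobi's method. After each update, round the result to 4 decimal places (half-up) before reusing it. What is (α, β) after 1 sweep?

Iteration 1:
  α = (0 - (-3)·1.0000) / (7) = 0.4286
  β = (11 - (4)·1.0000) / (5) = 1.4000

(0.4286, 1.4000)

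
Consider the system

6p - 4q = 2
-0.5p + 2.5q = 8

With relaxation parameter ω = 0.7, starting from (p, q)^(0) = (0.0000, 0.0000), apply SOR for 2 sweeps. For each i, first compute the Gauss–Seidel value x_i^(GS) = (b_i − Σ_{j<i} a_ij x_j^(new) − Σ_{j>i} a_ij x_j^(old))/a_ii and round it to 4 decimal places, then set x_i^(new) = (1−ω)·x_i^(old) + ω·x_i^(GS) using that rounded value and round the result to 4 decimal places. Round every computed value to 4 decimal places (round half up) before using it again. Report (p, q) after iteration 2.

(1.3639, 3.1128)

Iteration 1:
  p: GS value = (2 - (-4)·0.0000) / (6) = 0.3333;  p ← (1−ω)·0.0000 + ω·0.3333 = 0.2333
  q: GS value = (8 - (-0.5)·0.2333) / (2.5) = 3.2467;  q ← (1−ω)·0.0000 + ω·3.2467 = 2.2727
Iteration 2:
  p: GS value = (2 - (-4)·2.2727) / (6) = 1.8485;  p ← (1−ω)·0.2333 + ω·1.8485 = 1.3639
  q: GS value = (8 - (-0.5)·1.3639) / (2.5) = 3.4728;  q ← (1−ω)·2.2727 + ω·3.4728 = 3.1128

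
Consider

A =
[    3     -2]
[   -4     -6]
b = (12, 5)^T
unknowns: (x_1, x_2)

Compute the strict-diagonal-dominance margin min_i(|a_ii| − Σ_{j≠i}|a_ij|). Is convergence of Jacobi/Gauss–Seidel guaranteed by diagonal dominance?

1

row 1: |3| − (2) = 1
row 2: |-6| − (4) = 2
minimum over rows = 1 → strictly diagonally dominant (convergence guaranteed)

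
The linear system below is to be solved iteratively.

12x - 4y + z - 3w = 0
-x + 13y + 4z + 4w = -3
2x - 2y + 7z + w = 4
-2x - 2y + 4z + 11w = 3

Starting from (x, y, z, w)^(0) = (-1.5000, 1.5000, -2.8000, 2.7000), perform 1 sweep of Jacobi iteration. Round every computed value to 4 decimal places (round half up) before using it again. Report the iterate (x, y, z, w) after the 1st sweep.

Iteration 1:
  x = (0 - (-4)·1.5000 - (1)·-2.8000 - (-3)·2.7000) / (12) = 1.4083
  y = (-3 - (-1)·-1.5000 - (4)·-2.8000 - (4)·2.7000) / (13) = -0.3154
  z = (4 - (2)·-1.5000 - (-2)·1.5000 - (1)·2.7000) / (7) = 1.0429
  w = (3 - (-2)·-1.5000 - (-2)·1.5000 - (4)·-2.8000) / (11) = 1.2909

(1.4083, -0.3154, 1.0429, 1.2909)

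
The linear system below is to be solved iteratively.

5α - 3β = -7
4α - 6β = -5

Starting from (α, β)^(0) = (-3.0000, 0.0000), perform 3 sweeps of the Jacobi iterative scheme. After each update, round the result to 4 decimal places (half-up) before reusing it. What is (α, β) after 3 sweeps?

Iteration 1:
  α = (-7 - (-3)·0.0000) / (5) = -1.4000
  β = (-5 - (4)·-3.0000) / (-6) = -1.1667
Iteration 2:
  α = (-7 - (-3)·-1.1667) / (5) = -2.1000
  β = (-5 - (4)·-1.4000) / (-6) = -0.1000
Iteration 3:
  α = (-7 - (-3)·-0.1000) / (5) = -1.4600
  β = (-5 - (4)·-2.1000) / (-6) = -0.5667

(-1.4600, -0.5667)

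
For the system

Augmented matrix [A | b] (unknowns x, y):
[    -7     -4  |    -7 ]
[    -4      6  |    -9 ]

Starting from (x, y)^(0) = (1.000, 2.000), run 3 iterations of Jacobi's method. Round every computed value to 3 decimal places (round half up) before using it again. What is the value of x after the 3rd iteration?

1.911

Iteration 1:
  x = (-7 - (-4)·2.000) / (-7) = -0.143
  y = (-9 - (-4)·1.000) / (6) = -0.833
Iteration 2:
  x = (-7 - (-4)·-0.833) / (-7) = 1.476
  y = (-9 - (-4)·-0.143) / (6) = -1.595
Iteration 3:
  x = (-7 - (-4)·-1.595) / (-7) = 1.911
  y = (-9 - (-4)·1.476) / (6) = -0.516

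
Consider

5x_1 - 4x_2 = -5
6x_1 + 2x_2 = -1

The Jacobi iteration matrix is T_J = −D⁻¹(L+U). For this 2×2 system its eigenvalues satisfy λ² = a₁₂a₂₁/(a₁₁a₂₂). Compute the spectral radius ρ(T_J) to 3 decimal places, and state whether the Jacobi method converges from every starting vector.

a₁₂a₂₁/(a₁₁a₂₂) = (-4)·(6) / ((5)·(2)) = -2.400000
ρ = √|-2.400000| = √2.400000 = 1.549
ρ > 1, so Jacobi diverges

1.549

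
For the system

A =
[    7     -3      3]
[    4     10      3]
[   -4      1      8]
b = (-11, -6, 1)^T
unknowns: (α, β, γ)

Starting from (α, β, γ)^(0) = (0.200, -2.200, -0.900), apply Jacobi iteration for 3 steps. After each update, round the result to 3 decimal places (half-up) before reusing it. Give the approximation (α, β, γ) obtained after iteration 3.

(-1.147, 0.451, -0.868)

Iteration 1:
  α = (-11 - (-3)·-2.200 - (3)·-0.900) / (7) = -2.129
  β = (-6 - (4)·0.200 - (3)·-0.900) / (10) = -0.410
  γ = (1 - (-4)·0.200 - (1)·-2.200) / (8) = 0.500
Iteration 2:
  α = (-11 - (-3)·-0.410 - (3)·0.500) / (7) = -1.961
  β = (-6 - (4)·-2.129 - (3)·0.500) / (10) = 0.102
  γ = (1 - (-4)·-2.129 - (1)·-0.410) / (8) = -0.888
Iteration 3:
  α = (-11 - (-3)·0.102 - (3)·-0.888) / (7) = -1.147
  β = (-6 - (4)·-1.961 - (3)·-0.888) / (10) = 0.451
  γ = (1 - (-4)·-1.961 - (1)·0.102) / (8) = -0.868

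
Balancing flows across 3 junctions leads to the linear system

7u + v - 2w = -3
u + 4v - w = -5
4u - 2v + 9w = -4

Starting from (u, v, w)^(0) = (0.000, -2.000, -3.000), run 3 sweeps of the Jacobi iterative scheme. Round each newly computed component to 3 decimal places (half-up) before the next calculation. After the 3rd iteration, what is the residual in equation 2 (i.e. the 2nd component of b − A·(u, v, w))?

Iteration 1:
  u = (-3 - (1)·-2.000 - (-2)·-3.000) / (7) = -1.000
  v = (-5 - (1)·0.000 - (-1)·-3.000) / (4) = -2.000
  w = (-4 - (4)·0.000 - (-2)·-2.000) / (9) = -0.889
Iteration 2:
  u = (-3 - (1)·-2.000 - (-2)·-0.889) / (7) = -0.397
  v = (-5 - (1)·-1.000 - (-1)·-0.889) / (4) = -1.222
  w = (-4 - (4)·-1.000 - (-2)·-2.000) / (9) = -0.444
Iteration 3:
  u = (-3 - (1)·-1.222 - (-2)·-0.444) / (7) = -0.381
  v = (-5 - (1)·-0.397 - (-1)·-0.444) / (4) = -1.262
  w = (-4 - (4)·-0.397 - (-2)·-1.222) / (9) = -0.540
Residual b − A·x = (-0.151, -0.111, -0.140)

-0.111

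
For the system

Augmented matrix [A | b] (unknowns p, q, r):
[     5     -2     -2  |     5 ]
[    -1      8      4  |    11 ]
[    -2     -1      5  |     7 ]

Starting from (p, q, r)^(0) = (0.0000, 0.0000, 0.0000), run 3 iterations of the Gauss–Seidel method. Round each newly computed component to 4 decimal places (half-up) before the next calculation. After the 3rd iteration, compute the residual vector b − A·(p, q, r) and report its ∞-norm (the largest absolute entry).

Iteration 1:
  p = (5 - (-2)·0.0000 - (-2)·0.0000) / (5) = 1.0000
  q = (11 - (-1)·1.0000 - (4)·0.0000) / (8) = 1.5000
  r = (7 - (-2)·1.0000 - (-1)·1.5000) / (5) = 2.1000
Iteration 2:
  p = (5 - (-2)·1.5000 - (-2)·2.1000) / (5) = 2.4400
  q = (11 - (-1)·2.4400 - (4)·2.1000) / (8) = 0.6300
  r = (7 - (-2)·2.4400 - (-1)·0.6300) / (5) = 2.5020
Iteration 3:
  p = (5 - (-2)·0.6300 - (-2)·2.5020) / (5) = 2.2528
  q = (11 - (-1)·2.2528 - (4)·2.5020) / (8) = 0.4056
  r = (7 - (-2)·2.2528 - (-1)·0.4056) / (5) = 2.3822
Residual b − A·x = (-0.6884, 0.4792, 0.0002); ∞-norm = 0.6884

0.6884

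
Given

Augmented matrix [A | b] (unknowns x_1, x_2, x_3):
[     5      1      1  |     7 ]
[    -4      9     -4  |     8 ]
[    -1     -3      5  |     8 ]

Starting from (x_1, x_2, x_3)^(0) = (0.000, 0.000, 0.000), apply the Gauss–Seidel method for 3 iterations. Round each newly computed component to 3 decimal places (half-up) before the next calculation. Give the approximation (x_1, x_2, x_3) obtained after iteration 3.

Iteration 1:
  x_1 = (7 - (1)·0.000 - (1)·0.000) / (5) = 1.400
  x_2 = (8 - (-4)·1.400 - (-4)·0.000) / (9) = 1.511
  x_3 = (8 - (-1)·1.400 - (-3)·1.511) / (5) = 2.787
Iteration 2:
  x_1 = (7 - (1)·1.511 - (1)·2.787) / (5) = 0.540
  x_2 = (8 - (-4)·0.540 - (-4)·2.787) / (9) = 2.368
  x_3 = (8 - (-1)·0.540 - (-3)·2.368) / (5) = 3.129
Iteration 3:
  x_1 = (7 - (1)·2.368 - (1)·3.129) / (5) = 0.301
  x_2 = (8 - (-4)·0.301 - (-4)·3.129) / (9) = 2.413
  x_3 = (8 - (-1)·0.301 - (-3)·2.413) / (5) = 3.108

(0.301, 2.413, 3.108)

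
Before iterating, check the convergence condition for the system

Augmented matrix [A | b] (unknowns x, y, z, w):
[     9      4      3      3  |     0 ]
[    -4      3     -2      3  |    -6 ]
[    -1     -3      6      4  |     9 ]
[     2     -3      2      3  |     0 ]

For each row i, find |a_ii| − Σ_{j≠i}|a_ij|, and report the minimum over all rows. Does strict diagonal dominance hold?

-6

row 1: |9| − (4+3+3) = -1
row 2: |3| − (4+2+3) = -6
row 3: |6| − (1+3+4) = -2
row 4: |3| − (2+3+2) = -4
minimum over rows = -6 → not strictly diagonally dominant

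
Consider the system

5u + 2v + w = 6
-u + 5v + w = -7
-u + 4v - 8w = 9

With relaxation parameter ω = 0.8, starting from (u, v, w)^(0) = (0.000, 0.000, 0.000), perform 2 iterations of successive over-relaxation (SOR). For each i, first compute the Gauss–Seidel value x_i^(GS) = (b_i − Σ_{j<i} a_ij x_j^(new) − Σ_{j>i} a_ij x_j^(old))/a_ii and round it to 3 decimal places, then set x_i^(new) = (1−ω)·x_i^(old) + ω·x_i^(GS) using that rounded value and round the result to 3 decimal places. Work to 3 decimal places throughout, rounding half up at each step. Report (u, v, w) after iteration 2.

(1.682, -0.823, -1.674)

Iteration 1:
  u: GS value = (6 - (2)·0.000 - (1)·0.000) / (5) = 1.200;  u ← (1−ω)·0.000 + ω·1.200 = 0.960
  v: GS value = (-7 - (-1)·0.960 - (1)·0.000) / (5) = -1.208;  v ← (1−ω)·0.000 + ω·-1.208 = -0.966
  w: GS value = (9 - (-1)·0.960 - (4)·-0.966) / (-8) = -1.728;  w ← (1−ω)·0.000 + ω·-1.728 = -1.382
Iteration 2:
  u: GS value = (6 - (2)·-0.966 - (1)·-1.382) / (5) = 1.863;  u ← (1−ω)·0.960 + ω·1.863 = 1.682
  v: GS value = (-7 - (-1)·1.682 - (1)·-1.382) / (5) = -0.787;  v ← (1−ω)·-0.966 + ω·-0.787 = -0.823
  w: GS value = (9 - (-1)·1.682 - (4)·-0.823) / (-8) = -1.747;  w ← (1−ω)·-1.382 + ω·-1.747 = -1.674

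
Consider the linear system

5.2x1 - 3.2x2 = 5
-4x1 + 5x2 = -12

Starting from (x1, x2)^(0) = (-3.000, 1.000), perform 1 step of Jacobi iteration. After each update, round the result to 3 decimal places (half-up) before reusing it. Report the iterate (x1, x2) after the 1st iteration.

(1.577, -4.800)

Iteration 1:
  x1 = (5 - (-3.2)·1.000) / (5.2) = 1.577
  x2 = (-12 - (-4)·-3.000) / (5) = -4.800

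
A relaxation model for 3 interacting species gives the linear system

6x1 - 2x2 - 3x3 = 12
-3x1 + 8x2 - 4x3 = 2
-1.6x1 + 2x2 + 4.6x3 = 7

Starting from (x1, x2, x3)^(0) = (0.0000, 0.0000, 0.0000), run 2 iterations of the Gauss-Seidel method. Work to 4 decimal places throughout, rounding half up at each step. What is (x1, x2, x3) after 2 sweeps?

(3.2246, 2.3505, 1.6214)

Iteration 1:
  x1 = (12 - (-2)·0.0000 - (-3)·0.0000) / (6) = 2.0000
  x2 = (2 - (-3)·2.0000 - (-4)·0.0000) / (8) = 1.0000
  x3 = (7 - (-1.6)·2.0000 - (2)·1.0000) / (4.6) = 1.7826
Iteration 2:
  x1 = (12 - (-2)·1.0000 - (-3)·1.7826) / (6) = 3.2246
  x2 = (2 - (-3)·3.2246 - (-4)·1.7826) / (8) = 2.3505
  x3 = (7 - (-1.6)·3.2246 - (2)·2.3505) / (4.6) = 1.6214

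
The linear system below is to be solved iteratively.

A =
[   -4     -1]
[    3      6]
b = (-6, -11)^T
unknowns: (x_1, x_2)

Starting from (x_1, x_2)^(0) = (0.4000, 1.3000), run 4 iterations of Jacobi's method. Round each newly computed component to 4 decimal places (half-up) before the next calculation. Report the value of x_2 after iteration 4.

-2.8859

Iteration 1:
  x_1 = (-6 - (-1)·1.3000) / (-4) = 1.1750
  x_2 = (-11 - (3)·0.4000) / (6) = -2.0333
Iteration 2:
  x_1 = (-6 - (-1)·-2.0333) / (-4) = 2.0083
  x_2 = (-11 - (3)·1.1750) / (6) = -2.4208
Iteration 3:
  x_1 = (-6 - (-1)·-2.4208) / (-4) = 2.1052
  x_2 = (-11 - (3)·2.0083) / (6) = -2.8375
Iteration 4:
  x_1 = (-6 - (-1)·-2.8375) / (-4) = 2.2094
  x_2 = (-11 - (3)·2.1052) / (6) = -2.8859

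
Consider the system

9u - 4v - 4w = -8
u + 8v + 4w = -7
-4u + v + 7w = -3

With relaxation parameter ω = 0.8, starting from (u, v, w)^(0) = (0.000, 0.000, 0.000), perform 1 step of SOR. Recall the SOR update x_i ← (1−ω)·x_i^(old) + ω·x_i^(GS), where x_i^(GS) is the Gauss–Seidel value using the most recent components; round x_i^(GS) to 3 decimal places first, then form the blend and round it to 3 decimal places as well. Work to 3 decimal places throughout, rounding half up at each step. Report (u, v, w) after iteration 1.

Iteration 1:
  u: GS value = (-8 - (-4)·0.000 - (-4)·0.000) / (9) = -0.889;  u ← (1−ω)·0.000 + ω·-0.889 = -0.711
  v: GS value = (-7 - (1)·-0.711 - (4)·0.000) / (8) = -0.786;  v ← (1−ω)·0.000 + ω·-0.786 = -0.629
  w: GS value = (-3 - (-4)·-0.711 - (1)·-0.629) / (7) = -0.745;  w ← (1−ω)·0.000 + ω·-0.745 = -0.596

(-0.711, -0.629, -0.596)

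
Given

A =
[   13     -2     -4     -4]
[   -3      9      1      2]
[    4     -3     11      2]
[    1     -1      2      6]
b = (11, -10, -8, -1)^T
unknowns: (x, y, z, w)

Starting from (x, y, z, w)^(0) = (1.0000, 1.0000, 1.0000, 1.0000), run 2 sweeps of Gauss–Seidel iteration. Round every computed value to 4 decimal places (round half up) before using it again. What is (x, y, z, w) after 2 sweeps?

Iteration 1:
  x = (11 - (-2)·1.0000 - (-4)·1.0000 - (-4)·1.0000) / (13) = 1.6154
  y = (-10 - (-3)·1.6154 - (1)·1.0000 - (2)·1.0000) / (9) = -0.9060
  z = (-8 - (4)·1.6154 - (-3)·-0.9060 - (2)·1.0000) / (11) = -1.7436
  w = (-1 - (1)·1.6154 - (-1)·-0.9060 - (2)·-1.7436) / (6) = -0.0057
Iteration 2:
  x = (11 - (-2)·-0.9060 - (-4)·-1.7436 - (-4)·-0.0057) / (13) = 0.1685
  y = (-10 - (-3)·0.1685 - (1)·-1.7436 - (2)·-0.0057) / (9) = -0.8599
  z = (-8 - (4)·0.1685 - (-3)·-0.8599 - (2)·-0.0057) / (11) = -1.0220
  w = (-1 - (1)·0.1685 - (-1)·-0.8599 - (2)·-1.0220) / (6) = 0.0026

(0.1685, -0.8599, -1.0220, 0.0026)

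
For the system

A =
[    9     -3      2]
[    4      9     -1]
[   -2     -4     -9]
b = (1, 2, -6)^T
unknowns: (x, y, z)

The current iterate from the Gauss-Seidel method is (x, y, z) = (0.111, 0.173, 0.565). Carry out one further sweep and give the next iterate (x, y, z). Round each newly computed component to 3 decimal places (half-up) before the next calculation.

(0.043, 0.266, 0.539)

One sweep:
  x = (1 - (-3)·0.173 - (2)·0.565) / (9) = 0.043
  y = (2 - (4)·0.043 - (-1)·0.565) / (9) = 0.266
  z = (-6 - (-2)·0.043 - (-4)·0.266) / (-9) = 0.539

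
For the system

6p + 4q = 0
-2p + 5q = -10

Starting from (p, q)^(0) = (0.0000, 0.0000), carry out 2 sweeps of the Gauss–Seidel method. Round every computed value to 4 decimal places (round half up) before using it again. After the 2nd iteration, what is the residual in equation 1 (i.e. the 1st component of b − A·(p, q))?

Iteration 1:
  p = (0 - (4)·0.0000) / (6) = 0.0000
  q = (-10 - (-2)·0.0000) / (5) = -2.0000
Iteration 2:
  p = (0 - (4)·-2.0000) / (6) = 1.3333
  q = (-10 - (-2)·1.3333) / (5) = -1.4667
Residual b − A·x = (-2.1330, 0.0001)

-2.1330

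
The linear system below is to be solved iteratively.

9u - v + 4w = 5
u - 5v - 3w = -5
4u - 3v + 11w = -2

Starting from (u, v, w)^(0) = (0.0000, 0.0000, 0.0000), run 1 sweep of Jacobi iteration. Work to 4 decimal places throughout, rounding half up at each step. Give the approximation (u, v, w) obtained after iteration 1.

Iteration 1:
  u = (5 - (-1)·0.0000 - (4)·0.0000) / (9) = 0.5556
  v = (-5 - (1)·0.0000 - (-3)·0.0000) / (-5) = 1.0000
  w = (-2 - (4)·0.0000 - (-3)·0.0000) / (11) = -0.1818

(0.5556, 1.0000, -0.1818)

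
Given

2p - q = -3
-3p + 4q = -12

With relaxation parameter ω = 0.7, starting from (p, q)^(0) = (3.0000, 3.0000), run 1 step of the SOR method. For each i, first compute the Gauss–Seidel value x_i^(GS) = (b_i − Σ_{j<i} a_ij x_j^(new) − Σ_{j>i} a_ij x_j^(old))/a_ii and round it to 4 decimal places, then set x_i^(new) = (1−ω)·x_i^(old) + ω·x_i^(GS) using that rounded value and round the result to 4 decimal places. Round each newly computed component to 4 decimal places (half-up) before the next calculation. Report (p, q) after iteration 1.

Iteration 1:
  p: GS value = (-3 - (-1)·3.0000) / (2) = 0.0000;  p ← (1−ω)·3.0000 + ω·0.0000 = 0.9000
  q: GS value = (-12 - (-3)·0.9000) / (4) = -2.3250;  q ← (1−ω)·3.0000 + ω·-2.3250 = -0.7275

(0.9000, -0.7275)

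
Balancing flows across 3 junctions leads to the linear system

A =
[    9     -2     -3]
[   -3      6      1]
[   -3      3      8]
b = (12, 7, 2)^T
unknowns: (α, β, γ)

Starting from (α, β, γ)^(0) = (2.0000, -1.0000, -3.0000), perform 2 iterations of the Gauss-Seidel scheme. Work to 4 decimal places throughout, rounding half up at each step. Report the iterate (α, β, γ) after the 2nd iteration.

Iteration 1:
  α = (12 - (-2)·-1.0000 - (-3)·-3.0000) / (9) = 0.1111
  β = (7 - (-3)·0.1111 - (1)·-3.0000) / (6) = 1.7222
  γ = (2 - (-3)·0.1111 - (3)·1.7222) / (8) = -0.3542
Iteration 2:
  α = (12 - (-2)·1.7222 - (-3)·-0.3542) / (9) = 1.5980
  β = (7 - (-3)·1.5980 - (1)·-0.3542) / (6) = 2.0247
  γ = (2 - (-3)·1.5980 - (3)·2.0247) / (8) = 0.0900

(1.5980, 2.0247, 0.0900)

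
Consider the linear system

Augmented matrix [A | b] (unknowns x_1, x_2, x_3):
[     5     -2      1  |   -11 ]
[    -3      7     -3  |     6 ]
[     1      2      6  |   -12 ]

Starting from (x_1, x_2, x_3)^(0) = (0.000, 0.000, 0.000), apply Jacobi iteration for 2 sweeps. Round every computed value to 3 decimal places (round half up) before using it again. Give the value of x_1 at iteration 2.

-1.457

Iteration 1:
  x_1 = (-11 - (-2)·0.000 - (1)·0.000) / (5) = -2.200
  x_2 = (6 - (-3)·0.000 - (-3)·0.000) / (7) = 0.857
  x_3 = (-12 - (1)·0.000 - (2)·0.000) / (6) = -2.000
Iteration 2:
  x_1 = (-11 - (-2)·0.857 - (1)·-2.000) / (5) = -1.457
  x_2 = (6 - (-3)·-2.200 - (-3)·-2.000) / (7) = -0.943
  x_3 = (-12 - (1)·-2.200 - (2)·0.857) / (6) = -1.919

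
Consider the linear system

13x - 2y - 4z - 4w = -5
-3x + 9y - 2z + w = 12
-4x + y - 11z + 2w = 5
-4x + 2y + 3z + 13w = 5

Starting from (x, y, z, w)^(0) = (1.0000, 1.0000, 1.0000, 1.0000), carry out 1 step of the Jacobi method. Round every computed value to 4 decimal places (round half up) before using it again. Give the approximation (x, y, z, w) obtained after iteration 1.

(0.3846, 1.7778, -0.5455, 0.3077)

Iteration 1:
  x = (-5 - (-2)·1.0000 - (-4)·1.0000 - (-4)·1.0000) / (13) = 0.3846
  y = (12 - (-3)·1.0000 - (-2)·1.0000 - (1)·1.0000) / (9) = 1.7778
  z = (5 - (-4)·1.0000 - (1)·1.0000 - (2)·1.0000) / (-11) = -0.5455
  w = (5 - (-4)·1.0000 - (2)·1.0000 - (3)·1.0000) / (13) = 0.3077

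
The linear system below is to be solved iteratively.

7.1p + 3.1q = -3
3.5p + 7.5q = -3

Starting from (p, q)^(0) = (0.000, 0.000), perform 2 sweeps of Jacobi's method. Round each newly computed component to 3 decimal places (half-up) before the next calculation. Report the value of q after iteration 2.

-0.203

Iteration 1:
  p = (-3 - (3.1)·0.000) / (7.1) = -0.423
  q = (-3 - (3.5)·0.000) / (7.5) = -0.400
Iteration 2:
  p = (-3 - (3.1)·-0.400) / (7.1) = -0.248
  q = (-3 - (3.5)·-0.423) / (7.5) = -0.203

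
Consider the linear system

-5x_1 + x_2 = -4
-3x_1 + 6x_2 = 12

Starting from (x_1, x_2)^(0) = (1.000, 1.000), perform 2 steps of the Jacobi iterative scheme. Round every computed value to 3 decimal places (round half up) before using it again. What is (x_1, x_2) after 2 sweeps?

Iteration 1:
  x_1 = (-4 - (1)·1.000) / (-5) = 1.000
  x_2 = (12 - (-3)·1.000) / (6) = 2.500
Iteration 2:
  x_1 = (-4 - (1)·2.500) / (-5) = 1.300
  x_2 = (12 - (-3)·1.000) / (6) = 2.500

(1.300, 2.500)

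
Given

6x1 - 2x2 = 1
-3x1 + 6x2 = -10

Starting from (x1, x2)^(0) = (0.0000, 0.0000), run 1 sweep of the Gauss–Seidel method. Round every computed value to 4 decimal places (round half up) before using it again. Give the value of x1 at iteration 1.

0.1667

Iteration 1:
  x1 = (1 - (-2)·0.0000) / (6) = 0.1667
  x2 = (-10 - (-3)·0.1667) / (6) = -1.5833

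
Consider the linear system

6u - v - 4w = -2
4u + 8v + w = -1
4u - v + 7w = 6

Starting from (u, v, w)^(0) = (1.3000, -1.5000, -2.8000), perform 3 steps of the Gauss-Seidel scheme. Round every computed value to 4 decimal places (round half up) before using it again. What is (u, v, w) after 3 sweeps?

(-0.6694, 0.2349, 1.2732)

Iteration 1:
  u = (-2 - (-1)·-1.5000 - (-4)·-2.8000) / (6) = -2.4500
  v = (-1 - (4)·-2.4500 - (1)·-2.8000) / (8) = 1.4500
  w = (6 - (4)·-2.4500 - (-1)·1.4500) / (7) = 2.4643
Iteration 2:
  u = (-2 - (-1)·1.4500 - (-4)·2.4643) / (6) = 1.5512
  v = (-1 - (4)·1.5512 - (1)·2.4643) / (8) = -1.2086
  w = (6 - (4)·1.5512 - (-1)·-1.2086) / (7) = -0.2019
Iteration 3:
  u = (-2 - (-1)·-1.2086 - (-4)·-0.2019) / (6) = -0.6694
  v = (-1 - (4)·-0.6694 - (1)·-0.2019) / (8) = 0.2349
  w = (6 - (4)·-0.6694 - (-1)·0.2349) / (7) = 1.2732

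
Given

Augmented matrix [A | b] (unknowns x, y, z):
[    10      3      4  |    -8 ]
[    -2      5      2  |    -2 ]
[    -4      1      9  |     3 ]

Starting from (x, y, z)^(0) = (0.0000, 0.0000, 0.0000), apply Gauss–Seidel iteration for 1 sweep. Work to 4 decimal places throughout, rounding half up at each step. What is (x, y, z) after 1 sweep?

(-0.8000, -0.7200, 0.0578)

Iteration 1:
  x = (-8 - (3)·0.0000 - (4)·0.0000) / (10) = -0.8000
  y = (-2 - (-2)·-0.8000 - (2)·0.0000) / (5) = -0.7200
  z = (3 - (-4)·-0.8000 - (1)·-0.7200) / (9) = 0.0578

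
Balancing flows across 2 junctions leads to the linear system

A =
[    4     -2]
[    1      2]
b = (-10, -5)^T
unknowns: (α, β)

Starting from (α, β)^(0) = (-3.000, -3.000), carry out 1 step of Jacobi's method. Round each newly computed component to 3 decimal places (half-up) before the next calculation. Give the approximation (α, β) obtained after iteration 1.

Iteration 1:
  α = (-10 - (-2)·-3.000) / (4) = -4.000
  β = (-5 - (1)·-3.000) / (2) = -1.000

(-4.000, -1.000)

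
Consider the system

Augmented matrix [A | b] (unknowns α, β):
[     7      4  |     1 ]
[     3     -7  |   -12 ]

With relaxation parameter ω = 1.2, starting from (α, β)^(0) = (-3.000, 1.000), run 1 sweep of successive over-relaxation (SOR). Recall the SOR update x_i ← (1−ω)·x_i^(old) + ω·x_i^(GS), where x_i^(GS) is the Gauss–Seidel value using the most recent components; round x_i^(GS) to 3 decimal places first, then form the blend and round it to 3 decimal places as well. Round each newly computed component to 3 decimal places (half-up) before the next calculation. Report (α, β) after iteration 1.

(0.085, 1.901)

Iteration 1:
  α: GS value = (1 - (4)·1.000) / (7) = -0.429;  α ← (1−ω)·-3.000 + ω·-0.429 = 0.085
  β: GS value = (-12 - (3)·0.085) / (-7) = 1.751;  β ← (1−ω)·1.000 + ω·1.751 = 1.901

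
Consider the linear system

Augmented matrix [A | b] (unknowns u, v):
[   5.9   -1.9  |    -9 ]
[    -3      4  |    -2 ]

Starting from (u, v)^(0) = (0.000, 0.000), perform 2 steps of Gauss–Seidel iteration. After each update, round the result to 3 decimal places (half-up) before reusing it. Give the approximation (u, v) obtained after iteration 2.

(-2.055, -2.041)

Iteration 1:
  u = (-9 - (-1.9)·0.000) / (5.9) = -1.525
  v = (-2 - (-3)·-1.525) / (4) = -1.644
Iteration 2:
  u = (-9 - (-1.9)·-1.644) / (5.9) = -2.055
  v = (-2 - (-3)·-2.055) / (4) = -2.041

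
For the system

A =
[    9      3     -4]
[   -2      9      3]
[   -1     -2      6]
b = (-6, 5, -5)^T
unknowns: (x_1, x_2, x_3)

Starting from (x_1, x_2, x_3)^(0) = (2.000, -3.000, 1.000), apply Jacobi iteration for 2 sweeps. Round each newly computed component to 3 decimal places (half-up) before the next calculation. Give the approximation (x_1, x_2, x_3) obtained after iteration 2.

(-1.556, 1.228, -0.481)

Iteration 1:
  x_1 = (-6 - (3)·-3.000 - (-4)·1.000) / (9) = 0.778
  x_2 = (5 - (-2)·2.000 - (3)·1.000) / (9) = 0.667
  x_3 = (-5 - (-1)·2.000 - (-2)·-3.000) / (6) = -1.500
Iteration 2:
  x_1 = (-6 - (3)·0.667 - (-4)·-1.500) / (9) = -1.556
  x_2 = (5 - (-2)·0.778 - (3)·-1.500) / (9) = 1.228
  x_3 = (-5 - (-1)·0.778 - (-2)·0.667) / (6) = -0.481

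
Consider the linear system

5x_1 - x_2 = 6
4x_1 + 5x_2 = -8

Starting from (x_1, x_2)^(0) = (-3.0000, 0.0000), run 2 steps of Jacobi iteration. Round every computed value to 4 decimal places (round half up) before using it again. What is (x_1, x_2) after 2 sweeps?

Iteration 1:
  x_1 = (6 - (-1)·0.0000) / (5) = 1.2000
  x_2 = (-8 - (4)·-3.0000) / (5) = 0.8000
Iteration 2:
  x_1 = (6 - (-1)·0.8000) / (5) = 1.3600
  x_2 = (-8 - (4)·1.2000) / (5) = -2.5600

(1.3600, -2.5600)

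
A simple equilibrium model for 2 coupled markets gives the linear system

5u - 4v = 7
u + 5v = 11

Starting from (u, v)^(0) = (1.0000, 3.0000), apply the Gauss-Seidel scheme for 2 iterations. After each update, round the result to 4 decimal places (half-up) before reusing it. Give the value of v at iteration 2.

1.6896

Iteration 1:
  u = (7 - (-4)·3.0000) / (5) = 3.8000
  v = (11 - (1)·3.8000) / (5) = 1.4400
Iteration 2:
  u = (7 - (-4)·1.4400) / (5) = 2.5520
  v = (11 - (1)·2.5520) / (5) = 1.6896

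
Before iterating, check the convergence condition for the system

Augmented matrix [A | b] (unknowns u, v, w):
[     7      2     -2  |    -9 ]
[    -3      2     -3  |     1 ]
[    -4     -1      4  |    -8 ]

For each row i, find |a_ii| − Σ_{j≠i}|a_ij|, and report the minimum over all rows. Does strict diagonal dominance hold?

row 1: |7| − (2+2) = 3
row 2: |2| − (3+3) = -4
row 3: |4| − (4+1) = -1
minimum over rows = -4 → not strictly diagonally dominant

-4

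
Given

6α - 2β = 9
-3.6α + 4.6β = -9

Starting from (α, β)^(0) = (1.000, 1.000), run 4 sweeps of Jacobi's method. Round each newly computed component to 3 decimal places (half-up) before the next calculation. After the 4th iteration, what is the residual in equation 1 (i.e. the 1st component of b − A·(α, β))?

Iteration 1:
  α = (9 - (-2)·1.000) / (6) = 1.833
  β = (-9 - (-3.6)·1.000) / (4.6) = -1.174
Iteration 2:
  α = (9 - (-2)·-1.174) / (6) = 1.109
  β = (-9 - (-3.6)·1.833) / (4.6) = -0.522
Iteration 3:
  α = (9 - (-2)·-0.522) / (6) = 1.326
  β = (-9 - (-3.6)·1.109) / (4.6) = -1.089
Iteration 4:
  α = (9 - (-2)·-1.089) / (6) = 1.137
  β = (-9 - (-3.6)·1.326) / (4.6) = -0.919
Residual b − A·x = (0.340, -0.679)

0.340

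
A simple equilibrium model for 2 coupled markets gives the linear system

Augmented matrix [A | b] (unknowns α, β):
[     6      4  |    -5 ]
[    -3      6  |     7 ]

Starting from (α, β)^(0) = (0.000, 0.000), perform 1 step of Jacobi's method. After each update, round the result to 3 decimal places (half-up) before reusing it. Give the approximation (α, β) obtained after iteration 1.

Iteration 1:
  α = (-5 - (4)·0.000) / (6) = -0.833
  β = (7 - (-3)·0.000) / (6) = 1.167

(-0.833, 1.167)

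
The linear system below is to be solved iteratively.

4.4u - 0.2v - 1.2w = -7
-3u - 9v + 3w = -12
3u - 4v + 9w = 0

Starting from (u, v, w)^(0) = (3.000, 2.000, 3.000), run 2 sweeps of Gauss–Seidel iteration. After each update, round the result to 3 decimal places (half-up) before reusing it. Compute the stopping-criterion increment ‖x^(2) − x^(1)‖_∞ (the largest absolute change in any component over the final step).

Iteration 1:
  u = (-7 - (-0.2)·2.000 - (-1.2)·3.000) / (4.4) = -0.682
  v = (-12 - (-3)·-0.682 - (3)·3.000) / (-9) = 2.561
  w = (0 - (3)·-0.682 - (-4)·2.561) / (9) = 1.366
Iteration 2:
  u = (-7 - (-0.2)·2.561 - (-1.2)·1.366) / (4.4) = -1.102
  v = (-12 - (-3)·-1.102 - (3)·1.366) / (-9) = 2.156
  w = (0 - (3)·-1.102 - (-4)·2.156) / (9) = 1.326
Change: (-0.420, -0.405, -0.040) → max |·| = 0.420

0.420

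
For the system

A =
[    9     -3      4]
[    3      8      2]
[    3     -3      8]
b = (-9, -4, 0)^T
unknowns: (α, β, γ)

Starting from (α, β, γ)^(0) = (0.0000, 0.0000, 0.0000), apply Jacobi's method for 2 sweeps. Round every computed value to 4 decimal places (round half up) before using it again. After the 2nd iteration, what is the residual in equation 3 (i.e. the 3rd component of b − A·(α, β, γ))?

Iteration 1:
  α = (-9 - (-3)·0.0000 - (4)·0.0000) / (9) = -1.0000
  β = (-4 - (3)·0.0000 - (2)·0.0000) / (8) = -0.5000
  γ = (0 - (3)·0.0000 - (-3)·0.0000) / (8) = 0.0000
Iteration 2:
  α = (-9 - (-3)·-0.5000 - (4)·0.0000) / (9) = -1.1667
  β = (-4 - (3)·-1.0000 - (2)·0.0000) / (8) = -0.1250
  γ = (0 - (3)·-1.0000 - (-3)·-0.5000) / (8) = 0.1875
Residual b − A·x = (0.3753, 0.1251, 1.6251)

1.6251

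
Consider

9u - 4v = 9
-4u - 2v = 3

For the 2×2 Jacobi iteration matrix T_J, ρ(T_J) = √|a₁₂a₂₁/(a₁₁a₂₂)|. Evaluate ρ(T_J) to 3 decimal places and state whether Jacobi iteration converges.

a₁₂a₂₁/(a₁₁a₂₂) = (-4)·(-4) / ((9)·(-2)) = -0.888889
ρ = √|-0.888889| = √0.888889 = 0.943
ρ < 1, so Jacobi converges

0.943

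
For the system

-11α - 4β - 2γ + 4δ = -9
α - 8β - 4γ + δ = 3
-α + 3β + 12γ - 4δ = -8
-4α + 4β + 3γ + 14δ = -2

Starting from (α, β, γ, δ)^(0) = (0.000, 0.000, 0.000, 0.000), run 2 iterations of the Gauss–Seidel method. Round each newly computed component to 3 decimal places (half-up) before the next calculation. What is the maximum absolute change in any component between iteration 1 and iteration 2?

Iteration 1:
  α = (-9 - (-4)·0.000 - (-2)·0.000 - (4)·0.000) / (-11) = 0.818
  β = (3 - (1)·0.818 - (-4)·0.000 - (1)·0.000) / (-8) = -0.273
  γ = (-8 - (-1)·0.818 - (3)·-0.273 - (-4)·0.000) / (12) = -0.530
  δ = (-2 - (-4)·0.818 - (4)·-0.273 - (3)·-0.530) / (14) = 0.282
Iteration 2:
  α = (-9 - (-4)·-0.273 - (-2)·-0.530 - (4)·0.282) / (-11) = 1.116
  β = (3 - (1)·1.116 - (-4)·-0.530 - (1)·0.282) / (-8) = 0.065
  γ = (-8 - (-1)·1.116 - (3)·0.065 - (-4)·0.282) / (12) = -0.496
  δ = (-2 - (-4)·1.116 - (4)·0.065 - (3)·-0.496) / (14) = 0.264
Change: (0.298, 0.338, 0.034, -0.018) → max |·| = 0.338

0.338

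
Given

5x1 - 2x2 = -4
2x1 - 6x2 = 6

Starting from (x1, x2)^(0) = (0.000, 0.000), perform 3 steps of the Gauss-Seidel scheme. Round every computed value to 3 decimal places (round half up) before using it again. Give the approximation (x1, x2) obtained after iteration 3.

Iteration 1:
  x1 = (-4 - (-2)·0.000) / (5) = -0.800
  x2 = (6 - (2)·-0.800) / (-6) = -1.267
Iteration 2:
  x1 = (-4 - (-2)·-1.267) / (5) = -1.307
  x2 = (6 - (2)·-1.307) / (-6) = -1.436
Iteration 3:
  x1 = (-4 - (-2)·-1.436) / (5) = -1.374
  x2 = (6 - (2)·-1.374) / (-6) = -1.458

(-1.374, -1.458)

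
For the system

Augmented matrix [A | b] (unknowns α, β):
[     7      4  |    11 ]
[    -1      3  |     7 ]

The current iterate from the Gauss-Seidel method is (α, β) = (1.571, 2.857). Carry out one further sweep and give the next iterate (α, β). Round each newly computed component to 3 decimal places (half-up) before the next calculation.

(-0.061, 2.313)

One sweep:
  α = (11 - (4)·2.857) / (7) = -0.061
  β = (7 - (-1)·-0.061) / (3) = 2.313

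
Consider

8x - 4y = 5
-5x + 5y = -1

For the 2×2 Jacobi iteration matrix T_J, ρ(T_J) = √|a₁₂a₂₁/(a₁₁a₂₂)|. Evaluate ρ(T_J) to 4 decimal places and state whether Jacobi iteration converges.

a₁₂a₂₁/(a₁₁a₂₂) = (-4)·(-5) / ((8)·(5)) = 0.500000
ρ = √|0.500000| = √0.500000 = 0.7071
ρ < 1, so Jacobi converges

0.7071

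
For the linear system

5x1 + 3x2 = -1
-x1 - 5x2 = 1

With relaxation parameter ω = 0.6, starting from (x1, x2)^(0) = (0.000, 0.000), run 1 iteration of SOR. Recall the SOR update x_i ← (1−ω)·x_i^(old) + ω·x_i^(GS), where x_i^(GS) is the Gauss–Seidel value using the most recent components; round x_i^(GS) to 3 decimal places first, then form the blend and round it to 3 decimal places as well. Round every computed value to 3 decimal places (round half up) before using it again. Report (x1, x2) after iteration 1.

(-0.120, -0.106)

Iteration 1:
  x1: GS value = (-1 - (3)·0.000) / (5) = -0.200;  x1 ← (1−ω)·0.000 + ω·-0.200 = -0.120
  x2: GS value = (1 - (-1)·-0.120) / (-5) = -0.176;  x2 ← (1−ω)·0.000 + ω·-0.176 = -0.106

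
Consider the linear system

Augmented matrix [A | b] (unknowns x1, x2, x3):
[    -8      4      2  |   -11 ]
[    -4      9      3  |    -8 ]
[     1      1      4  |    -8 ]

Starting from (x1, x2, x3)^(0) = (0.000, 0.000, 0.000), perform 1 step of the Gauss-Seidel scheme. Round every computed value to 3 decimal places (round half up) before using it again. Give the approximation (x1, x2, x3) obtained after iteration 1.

Iteration 1:
  x1 = (-11 - (4)·0.000 - (2)·0.000) / (-8) = 1.375
  x2 = (-8 - (-4)·1.375 - (3)·0.000) / (9) = -0.278
  x3 = (-8 - (1)·1.375 - (1)·-0.278) / (4) = -2.274

(1.375, -0.278, -2.274)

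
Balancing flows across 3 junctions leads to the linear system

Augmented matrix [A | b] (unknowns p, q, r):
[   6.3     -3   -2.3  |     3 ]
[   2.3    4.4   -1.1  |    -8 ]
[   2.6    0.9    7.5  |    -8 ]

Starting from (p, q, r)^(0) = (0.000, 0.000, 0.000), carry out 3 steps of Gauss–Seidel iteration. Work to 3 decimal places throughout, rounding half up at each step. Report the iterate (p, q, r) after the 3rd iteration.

Iteration 1:
  p = (3 - (-3)·0.000 - (-2.3)·0.000) / (6.3) = 0.476
  q = (-8 - (2.3)·0.476 - (-1.1)·0.000) / (4.4) = -2.067
  r = (-8 - (2.6)·0.476 - (0.9)·-2.067) / (7.5) = -0.984
Iteration 2:
  p = (3 - (-3)·-2.067 - (-2.3)·-0.984) / (6.3) = -0.867
  q = (-8 - (2.3)·-0.867 - (-1.1)·-0.984) / (4.4) = -1.611
  r = (-8 - (2.6)·-0.867 - (0.9)·-1.611) / (7.5) = -0.573
Iteration 3:
  p = (3 - (-3)·-1.611 - (-2.3)·-0.573) / (6.3) = -0.500
  q = (-8 - (2.3)·-0.500 - (-1.1)·-0.573) / (4.4) = -1.700
  r = (-8 - (2.6)·-0.500 - (0.9)·-1.700) / (7.5) = -0.689

(-0.500, -1.700, -0.689)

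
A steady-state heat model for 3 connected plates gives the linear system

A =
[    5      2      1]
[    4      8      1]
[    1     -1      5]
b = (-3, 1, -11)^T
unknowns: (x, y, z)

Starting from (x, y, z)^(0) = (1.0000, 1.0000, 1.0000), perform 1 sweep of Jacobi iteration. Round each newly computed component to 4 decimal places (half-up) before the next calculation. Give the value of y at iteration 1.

Iteration 1:
  x = (-3 - (2)·1.0000 - (1)·1.0000) / (5) = -1.2000
  y = (1 - (4)·1.0000 - (1)·1.0000) / (8) = -0.5000
  z = (-11 - (1)·1.0000 - (-1)·1.0000) / (5) = -2.2000

-0.5000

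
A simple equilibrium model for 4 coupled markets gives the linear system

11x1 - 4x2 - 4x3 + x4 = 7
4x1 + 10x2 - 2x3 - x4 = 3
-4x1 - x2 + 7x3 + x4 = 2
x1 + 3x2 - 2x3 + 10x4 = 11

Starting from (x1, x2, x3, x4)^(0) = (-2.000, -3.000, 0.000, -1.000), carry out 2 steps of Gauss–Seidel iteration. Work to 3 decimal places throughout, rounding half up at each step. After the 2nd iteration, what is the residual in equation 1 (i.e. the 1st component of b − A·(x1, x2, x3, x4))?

Iteration 1:
  x1 = (7 - (-4)·-3.000 - (-4)·0.000 - (1)·-1.000) / (11) = -0.364
  x2 = (3 - (4)·-0.364 - (-2)·0.000 - (-1)·-1.000) / (10) = 0.346
  x3 = (2 - (-4)·-0.364 - (-1)·0.346 - (1)·-1.000) / (7) = 0.270
  x4 = (11 - (1)·-0.364 - (3)·0.346 - (-2)·0.270) / (10) = 1.087
Iteration 2:
  x1 = (7 - (-4)·0.346 - (-4)·0.270 - (1)·1.087) / (11) = 0.762
  x2 = (3 - (4)·0.762 - (-2)·0.270 - (-1)·1.087) / (10) = 0.158
  x3 = (2 - (-4)·0.762 - (-1)·0.158 - (1)·1.087) / (7) = 0.588
  x4 = (11 - (1)·0.762 - (3)·0.158 - (-2)·0.588) / (10) = 1.094
Residual b − A·x = (0.508, 0.642, -0.004, 0.000)

0.508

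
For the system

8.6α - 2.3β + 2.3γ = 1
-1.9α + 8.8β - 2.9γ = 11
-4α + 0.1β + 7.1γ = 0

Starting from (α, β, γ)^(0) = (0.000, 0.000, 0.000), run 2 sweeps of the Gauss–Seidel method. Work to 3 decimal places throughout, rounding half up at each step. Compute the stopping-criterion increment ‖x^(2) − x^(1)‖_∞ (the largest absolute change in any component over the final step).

0.329

Iteration 1:
  α = (1 - (-2.3)·0.000 - (2.3)·0.000) / (8.6) = 0.116
  β = (11 - (-1.9)·0.116 - (-2.9)·0.000) / (8.8) = 1.275
  γ = (0 - (-4)·0.116 - (0.1)·1.275) / (7.1) = 0.047
Iteration 2:
  α = (1 - (-2.3)·1.275 - (2.3)·0.047) / (8.6) = 0.445
  β = (11 - (-1.9)·0.445 - (-2.9)·0.047) / (8.8) = 1.362
  γ = (0 - (-4)·0.445 - (0.1)·1.362) / (7.1) = 0.232
Change: (0.329, 0.087, 0.185) → max |·| = 0.329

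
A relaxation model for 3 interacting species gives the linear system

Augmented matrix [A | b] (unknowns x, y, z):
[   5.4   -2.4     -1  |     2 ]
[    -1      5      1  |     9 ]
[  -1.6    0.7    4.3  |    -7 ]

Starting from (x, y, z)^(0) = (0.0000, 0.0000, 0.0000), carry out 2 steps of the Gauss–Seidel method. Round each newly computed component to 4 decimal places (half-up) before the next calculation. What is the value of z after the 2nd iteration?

-1.6837

Iteration 1:
  x = (2 - (-2.4)·0.0000 - (-1)·0.0000) / (5.4) = 0.3704
  y = (9 - (-1)·0.3704 - (1)·0.0000) / (5) = 1.8741
  z = (-7 - (-1.6)·0.3704 - (0.7)·1.8741) / (4.3) = -1.7952
Iteration 2:
  x = (2 - (-2.4)·1.8741 - (-1)·-1.7952) / (5.4) = 0.8709
  y = (9 - (-1)·0.8709 - (1)·-1.7952) / (5) = 2.3332
  z = (-7 - (-1.6)·0.8709 - (0.7)·2.3332) / (4.3) = -1.6837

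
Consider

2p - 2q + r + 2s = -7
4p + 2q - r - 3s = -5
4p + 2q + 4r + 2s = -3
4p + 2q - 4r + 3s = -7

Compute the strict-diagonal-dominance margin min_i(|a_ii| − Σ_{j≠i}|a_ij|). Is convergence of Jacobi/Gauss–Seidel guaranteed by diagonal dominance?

row 1: |2| − (2+1+2) = -3
row 2: |2| − (4+1+3) = -6
row 3: |4| − (4+2+2) = -4
row 4: |3| − (4+2+4) = -7
minimum over rows = -7 → not strictly diagonally dominant

-7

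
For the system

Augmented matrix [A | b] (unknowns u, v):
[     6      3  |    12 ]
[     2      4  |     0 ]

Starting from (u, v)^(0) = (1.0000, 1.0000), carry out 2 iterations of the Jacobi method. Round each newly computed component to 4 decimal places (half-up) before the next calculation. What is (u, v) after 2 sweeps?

Iteration 1:
  u = (12 - (3)·1.0000) / (6) = 1.5000
  v = (0 - (2)·1.0000) / (4) = -0.5000
Iteration 2:
  u = (12 - (3)·-0.5000) / (6) = 2.2500
  v = (0 - (2)·1.5000) / (4) = -0.7500

(2.2500, -0.7500)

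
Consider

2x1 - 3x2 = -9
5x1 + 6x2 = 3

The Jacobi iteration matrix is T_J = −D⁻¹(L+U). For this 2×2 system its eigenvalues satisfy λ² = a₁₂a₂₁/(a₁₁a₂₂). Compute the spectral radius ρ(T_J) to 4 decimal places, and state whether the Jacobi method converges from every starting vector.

a₁₂a₂₁/(a₁₁a₂₂) = (-3)·(5) / ((2)·(6)) = -1.250000
ρ = √|-1.250000| = √1.250000 = 1.1180
ρ > 1, so Jacobi diverges

1.1180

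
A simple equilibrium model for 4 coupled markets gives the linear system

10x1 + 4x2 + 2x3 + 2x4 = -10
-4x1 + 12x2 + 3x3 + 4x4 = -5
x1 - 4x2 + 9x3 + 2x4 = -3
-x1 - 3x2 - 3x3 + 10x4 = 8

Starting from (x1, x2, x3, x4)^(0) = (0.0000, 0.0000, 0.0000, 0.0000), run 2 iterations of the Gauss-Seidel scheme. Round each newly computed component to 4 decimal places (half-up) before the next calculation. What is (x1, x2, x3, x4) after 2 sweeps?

(-0.6505, -0.5974, -0.5951, 0.3772)

Iteration 1:
  x1 = (-10 - (4)·0.0000 - (2)·0.0000 - (2)·0.0000) / (10) = -1.0000
  x2 = (-5 - (-4)·-1.0000 - (3)·0.0000 - (4)·0.0000) / (12) = -0.7500
  x3 = (-3 - (1)·-1.0000 - (-4)·-0.7500 - (2)·0.0000) / (9) = -0.5556
  x4 = (8 - (-1)·-1.0000 - (-3)·-0.7500 - (-3)·-0.5556) / (10) = 0.3083
Iteration 2:
  x1 = (-10 - (4)·-0.7500 - (2)·-0.5556 - (2)·0.3083) / (10) = -0.6505
  x2 = (-5 - (-4)·-0.6505 - (3)·-0.5556 - (4)·0.3083) / (12) = -0.5974
  x3 = (-3 - (1)·-0.6505 - (-4)·-0.5974 - (2)·0.3083) / (9) = -0.5951
  x4 = (8 - (-1)·-0.6505 - (-3)·-0.5974 - (-3)·-0.5951) / (10) = 0.3772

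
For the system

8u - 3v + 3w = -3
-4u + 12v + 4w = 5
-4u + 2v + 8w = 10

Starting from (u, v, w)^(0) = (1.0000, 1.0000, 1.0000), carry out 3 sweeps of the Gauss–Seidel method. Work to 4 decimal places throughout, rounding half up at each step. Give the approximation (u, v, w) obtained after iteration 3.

(-0.7913, -0.1487, 0.8915)

Iteration 1:
  u = (-3 - (-3)·1.0000 - (3)·1.0000) / (8) = -0.3750
  v = (5 - (-4)·-0.3750 - (4)·1.0000) / (12) = -0.0417
  w = (10 - (-4)·-0.3750 - (2)·-0.0417) / (8) = 1.0729
Iteration 2:
  u = (-3 - (-3)·-0.0417 - (3)·1.0729) / (8) = -0.7930
  v = (5 - (-4)·-0.7930 - (4)·1.0729) / (12) = -0.2053
  w = (10 - (-4)·-0.7930 - (2)·-0.2053) / (8) = 0.9048
Iteration 3:
  u = (-3 - (-3)·-0.2053 - (3)·0.9048) / (8) = -0.7913
  v = (5 - (-4)·-0.7913 - (4)·0.9048) / (12) = -0.1487
  w = (10 - (-4)·-0.7913 - (2)·-0.1487) / (8) = 0.8915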